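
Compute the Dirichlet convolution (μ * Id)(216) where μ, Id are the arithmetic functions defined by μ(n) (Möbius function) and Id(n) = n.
(μ * Id)(216) = 72

Divisors of 216: [1, 2, 3, 4, 6, 8, 9, 12, 18, 24, 27, 36, 54, 72, 108, 216]. For each d | 216:
  d = 1: μ(1) · Id(216/1) = 1 · 216 = 216
  d = 2: μ(2) · Id(216/2) = -1 · 108 = -108
  d = 3: μ(3) · Id(216/3) = -1 · 72 = -72
  d = 4: μ(4) · Id(216/4) = 0 · 54 = 0
  d = 6: μ(6) · Id(216/6) = 1 · 36 = 36
  d = 8: μ(8) · Id(216/8) = 0 · 27 = 0
  d = 9: μ(9) · Id(216/9) = 0 · 24 = 0
  d = 12: μ(12) · Id(216/12) = 0 · 18 = 0
  d = 18: μ(18) · Id(216/18) = 0 · 12 = 0
  d = 24: μ(24) · Id(216/24) = 0 · 9 = 0
  d = 27: μ(27) · Id(216/27) = 0 · 8 = 0
  d = 36: μ(36) · Id(216/36) = 0 · 6 = 0
  d = 54: μ(54) · Id(216/54) = 0 · 4 = 0
  d = 72: μ(72) · Id(216/72) = 0 · 3 = 0
  d = 108: μ(108) · Id(216/108) = 0 · 2 = 0
  d = 216: μ(216) · Id(216/216) = 0 · 1 = 0
Summing: (μ * Id)(216) = 216 + -108 + -72 + 0 + 36 + 0 + 0 + 0 + 0 + 0 + 0 + 0 + 0 + 0 + 0 + 0 = 72.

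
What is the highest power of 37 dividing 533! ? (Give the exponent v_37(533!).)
v_37(533!) = 14

Legendre's formula: v_p(n!) = Σ_{k ≥ 1} ⌊n / p^k⌋. For p = 37, n = 533, the terms are:
  ⌊533/37^1⌋ = ⌊533/37⌋ = 14
(the next term ⌊533/37^2⌋ = 0, terminating the sum). Summing: v_37(533!) = 14 = 14.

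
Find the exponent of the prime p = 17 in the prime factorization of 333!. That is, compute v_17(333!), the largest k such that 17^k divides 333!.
v_17(333!) = 20

Legendre's formula: v_p(n!) = Σ_{k ≥ 1} ⌊n / p^k⌋. For p = 17, n = 333, the terms are:
  ⌊333/17^1⌋ = ⌊333/17⌋ = 19
  ⌊333/17^2⌋ = ⌊333/289⌋ = 1
(the next term ⌊333/17^3⌋ = 0, terminating the sum). Summing: v_17(333!) = 19 + 1 = 20.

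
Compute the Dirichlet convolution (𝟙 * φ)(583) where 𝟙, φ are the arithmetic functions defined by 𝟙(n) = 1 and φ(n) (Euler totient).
(𝟙 * φ)(583) = 583

Divisors of 583: [1, 11, 53, 583]. For each d | 583:
  d = 1: 𝟙(1) · φ(583/1) = 1 · 520 = 520
  d = 11: 𝟙(11) · φ(583/11) = 1 · 52 = 52
  d = 53: 𝟙(53) · φ(583/53) = 1 · 10 = 10
  d = 583: 𝟙(583) · φ(583/583) = 1 · 1 = 1
Summing: (𝟙 * φ)(583) = 520 + 52 + 10 + 1 = 583.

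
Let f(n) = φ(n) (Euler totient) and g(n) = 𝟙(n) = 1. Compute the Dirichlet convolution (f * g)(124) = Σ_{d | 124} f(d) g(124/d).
(φ * 𝟙)(124) = 124

Divisors of 124: [1, 2, 4, 31, 62, 124]. For each d | 124:
  d = 1: φ(1) · 𝟙(124/1) = 1 · 1 = 1
  d = 2: φ(2) · 𝟙(124/2) = 1 · 1 = 1
  d = 4: φ(4) · 𝟙(124/4) = 2 · 1 = 2
  d = 31: φ(31) · 𝟙(124/31) = 30 · 1 = 30
  d = 62: φ(62) · 𝟙(124/62) = 30 · 1 = 30
  d = 124: φ(124) · 𝟙(124/124) = 60 · 1 = 60
Summing: (φ * 𝟙)(124) = 1 + 1 + 2 + 30 + 30 + 60 = 124.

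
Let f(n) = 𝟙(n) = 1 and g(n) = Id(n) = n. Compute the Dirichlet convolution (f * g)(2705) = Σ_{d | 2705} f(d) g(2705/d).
(𝟙 * Id)(2705) = 3252

Divisors of 2705: [1, 5, 541, 2705]. For each d | 2705:
  d = 1: 𝟙(1) · Id(2705/1) = 1 · 2705 = 2705
  d = 5: 𝟙(5) · Id(2705/5) = 1 · 541 = 541
  d = 541: 𝟙(541) · Id(2705/541) = 1 · 5 = 5
  d = 2705: 𝟙(2705) · Id(2705/2705) = 1 · 1 = 1
Summing: (𝟙 * Id)(2705) = 2705 + 541 + 5 + 1 = 3252.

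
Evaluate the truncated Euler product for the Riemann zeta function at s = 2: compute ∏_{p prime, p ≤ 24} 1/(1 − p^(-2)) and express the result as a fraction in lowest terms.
∏ = 718188003533/440301256704

The primes p ≤ 24 are [2, 3, 5, 7, 11, 13, 17, 19, 23]. For each prime, (1 − 1/p^2)^(-1) = p^2 / (p^2 − 1). The product is (1 − 1/2^2)^(-1), (1 − 1/3^2)^(-1), (1 − 1/5^2)^(-1), (1 − 1/7^2)^(-1), (1 − 1/11^2)^(-1), (1 − 1/13^2)^(-1), (1 − 1/17^2)^(-1), (1 − 1/19^2)^(-1), (1 − 1/23^2)^(-1) = ∏ p^2 / (p^2 − 1) = 718188003533/440301256704.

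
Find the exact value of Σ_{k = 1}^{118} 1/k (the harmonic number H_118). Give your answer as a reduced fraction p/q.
H_118 = 93018884434841482250701215017315081260434614082769/17379782769567790172972927968296006432665936992320

Direct summation: H_118 = 1 + 1/2 + ... + 1/118. The least common denominator is lcm(1, ..., 118) = 955888052326228459513511038256280353796626534577600; over this denominator the numerator is 955888052326228459513511038256280353796626534577600 + 477944026163114229756755519128140176898313267288800 + 318629350775409486504503679418760117932208844859200 + 238972013081557114878377759564070088449156633644400 + 191177610465245691902702207651256070759325306915520 + 159314675387704743252251839709380058966104422429600 + 136555436046604065644787291179468621970946647796800 + 119486006540778557439188879782035044224578316822200 + 106209783591803162168167893139586705977402948286400 + 95588805232622845951351103825628035379662653457760 + 86898913847838950864864639841480032163329684961600 + 79657337693852371626125919854690029483052211214800 + 73529850178940650731808541404329257984355887275200 + 68277718023302032822393645589734310985473323898400 + 63725870155081897300900735883752023586441768971840 + 59743003270389278719594439891017522112289158411100 + 56228708960366379971383002250369432576272149092800 + 53104891795901581084083946569793352988701474143200 + 50309897490854129448079528329277913357717186030400 + 47794402616311422975675551912814017689831326728880 + 45518478682201355214929097059822873990315549265600 + 43449456923919475432432319920740016081664842480800 + 41560350101140367804935262532881754512896805851200 + 39828668846926185813062959927345014741526105607400 + 38235522093049138380540441530251214151865061383104 + 36764925089470325365904270702164628992177943637600 + 35403261197267720722722631046528901992467649428800 + 34138859011651016411196822794867155492736661949200 + 32961656976766498603914173732975184613676777054400 + 31862935077540948650450367941876011793220884485920 + 30835098462136401919790678653428398509568597889600 + 29871501635194639359797219945508761056144579205550 + 28966304615946316954954879947160010721109894987200 + 28114354480183189985691501125184716288136074546400 + 27311087209320813128957458235893724394189329559360 + 26552445897950790542041973284896676494350737071600 + 25834812225033201608473271304223793345854771204800 + 25154948745427064724039764164638956678858593015200 + 24509950059646883577269513801443085994785295758400 + 23897201308155711487837775956407008844915663364440 + 23314342739664108768622220445275130580405525233600 + 22759239341100677607464548529911436995157774632800 + 22229954705261126965430489261773961716200617083200 + 21724728461959737716216159960370008040832421240400 + 21241956718360632433633578627917341195480589657280 + 20780175050570183902467631266440877256448402925600 + 20338043666515499138585341239495326676523968820800 + 19914334423463092906531479963672507370763052803700 + 19507919435229152234969613025638374567278092542400 + 19117761046524569190270220765125607075932530691552 + 18742902986788793323794334083456477525424049697600 + 18382462544735162682952135351082314496088971818800 + 18035623628796763387047378080307176486728802539200 + 17701630598633860361361315523264450996233824714400 + 17379782769567790172972927968296006432665936992320 + 17069429505825508205598411397433577746368330974600 + 16769965830284709816026509443092637785905728676800 + 16480828488383249301957086866487592306838388527200 + 16201492412308956940906966750106446674519093806400 + 15931467538770474325225183970938005896610442242960 + 15670295939774237041205098987807874652403713681600 + 15417549231068200959895339326714199254784298944800 + 15172826227400451738309699019940957996771849755200 + 14935750817597319679898609972754380528072289602775 + 14705970035788130146361708280865851596871177455040 + 14483152307973158477477439973580005360554947493600 + 14266985855615350141992702063526572444725769172800 + 14057177240091594992845750562592358144068037273200 + 13853450033713455934978420844293918170965601950400 + 13655543604660406564478729117946862197094664779680 + 13463212004594767035401563919102540194318683585600 + 13276222948975395271020986642448338247175368535800 + 13094356881181211774157685455565484298583925131200 + 12917406112516600804236635652111896672927385602400 + 12745174031016379460180147176750404717288353794368 + 12577474372713532362019882082319478339429296507600 + 12414130549691278694980662834497147451904240708800 + 12254975029823441788634756900721542997392647879200 + 12099848763623145057133051117168105744261095374400 + 11948600654077855743918887978203504422457831682220 + 11801087065755906907574210348842967330822549809600 + 11657171369832054384311110222637565290202762616800 + 11516723522002752524259169135617835587911163067200 + 11379619670550338803732274264955718497578887316400 + 11245741792073275994276600450073886515254429818560 + 11114977352630563482715244630886980858100308541600 + 10987218992255499534638057910991728204558925684800 + 10862364230979868858108079980185004020416210620200 + 10740315194676724264196753238834610716816028478400 + 10620978359180316216816789313958670597740294828640 + 10504264311277235818829791629189893997765126753600 + 10390087525285091951233815633220438628224201462800 + 10278366154045467306596892884476132836522865963200 + 10169021833257749569292670619747663338261984410400 + 10061979498170825889615905665855582671543437206080 + 9957167211731546453265739981836253685381526401850 + 9854516003363179994984649878930725296872438500800 + 9753959717614576117484806512819187283639046271200 + 9655434871982105651651626649053336907036631662400 + 9558880523262284595135110382562803537966265345776 + 9464238141843846133797138992636439146501252817600 + 9371451493394396661897167041728238762712024848800 + 9280466527439111257412728526760003434918704219200 + 9191231272367581341476067675541157248044485909400 + 9103695736440271042985819411964574798063109853120 + 9017811814398381693523689040153588243364401269600 + 8933533199310546350593561105198881811183425556800 + 8850815299316930180680657761632225498116912357200 + 8769615158956224399206523286754865631161711326400 + 8689891384783895086486463984148003216332968496160 + 8611604075011067202824423768074597781951590401600 + 8534714752912754102799205698716788873184165487300 + 8459186303771933270031071135011330564571916235200 + 8384982915142354908013254721546318892952864338400 + 8312070020228073560987052506576350902579361170240 + 8240414244191624650978543433243796153419194263600 + 8169983353215627859089837933814361998261765252800 + 8100746206154478470453483375053223337259546903200 = 5116038643916281523788566825952329469323903774552295, so H_118 = 5116038643916281523788566825952329469323903774552295/955888052326228459513511038256280353796626534577600; reducing by gcd(5116038643916281523788566825952329469323903774552295, 955888052326228459513511038256280353796626534577600) = 55 gives 93018884434841482250701215017315081260434614082769/17379782769567790172972927968296006432665936992320 ≈ 5.35213. (The PNT-adjacent estimate ln(118) + γ ≈ 5.34790 matches within O(1/n).)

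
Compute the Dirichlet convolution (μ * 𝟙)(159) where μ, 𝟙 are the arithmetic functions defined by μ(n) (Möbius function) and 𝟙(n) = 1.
(μ * 𝟙)(159) = 0

Divisors of 159: [1, 3, 53, 159]. For each d | 159:
  d = 1: μ(1) · 𝟙(159/1) = 1 · 1 = 1
  d = 3: μ(3) · 𝟙(159/3) = -1 · 1 = -1
  d = 53: μ(53) · 𝟙(159/53) = -1 · 1 = -1
  d = 159: μ(159) · 𝟙(159/159) = 1 · 1 = 1
Summing: (μ * 𝟙)(159) = 1 + -1 + -1 + 1 = 0.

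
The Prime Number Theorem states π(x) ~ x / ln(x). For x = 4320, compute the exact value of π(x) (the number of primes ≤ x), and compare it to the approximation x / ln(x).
π(4320) = 590;  x/ln(x) ≈ 516.07;  relative error ≈ 12.53%.

Directly count primes up to 4320: π(4320) = 590. The PNT approximation gives 4320/ln(4320) ≈ 4320/8.37101 ≈ 516.07. Relative error (π(x) − x/ln(x)) / π(x) ≈ 12.53%; the approximation is known to undercount slightly (Li(x) is a better estimate).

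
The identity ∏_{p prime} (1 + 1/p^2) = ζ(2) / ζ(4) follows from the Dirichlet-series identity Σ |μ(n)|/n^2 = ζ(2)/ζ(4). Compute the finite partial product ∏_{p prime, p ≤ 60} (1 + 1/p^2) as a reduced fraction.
∏ = 18792194413340635040000000000/12404819654958314061063105597

The primes p ≤ 60 are [2, 3, 5, 7, 11, 13, 17, 19, 23, 29, 31, 37, 41, 43, 47, 53, 59]. For each, (1 + 1/p^2) = (p^2 + 1)/p^2. Multiplying these fractions over p ∈ [2, 3, 5, 7, 11, 13, 17, 19, 23, 29, 31, 37, 41, 43, 47, 53, 59] gives 18792194413340635040000000000/12404819654958314061063105597. (In the limit P → ∞ this tends to ζ(2)/ζ(4).)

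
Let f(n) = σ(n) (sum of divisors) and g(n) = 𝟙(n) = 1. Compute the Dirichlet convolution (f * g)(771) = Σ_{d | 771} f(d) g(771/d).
(σ * 𝟙)(771) = 1295

Divisors of 771: [1, 3, 257, 771]. For each d | 771:
  d = 1: σ(1) · 𝟙(771/1) = 1 · 1 = 1
  d = 3: σ(3) · 𝟙(771/3) = 4 · 1 = 4
  d = 257: σ(257) · 𝟙(771/257) = 258 · 1 = 258
  d = 771: σ(771) · 𝟙(771/771) = 1032 · 1 = 1032
Summing: (σ * 𝟙)(771) = 1 + 4 + 258 + 1032 = 1295.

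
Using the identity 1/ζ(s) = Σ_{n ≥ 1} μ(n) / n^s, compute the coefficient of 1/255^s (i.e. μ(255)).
μ(255) = -1

Factor n = 255 = 3 · 5 · 17. μ(n) = 0 if any exponent ≥ 2 (not squarefree); otherwise μ(n) = (−1)^{ω(n)} where ω(n) is the number of distinct prime factors. Applying: μ(255) = -1.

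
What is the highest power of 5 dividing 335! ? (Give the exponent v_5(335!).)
v_5(335!) = 82

Legendre's formula: v_p(n!) = Σ_{k ≥ 1} ⌊n / p^k⌋. For p = 5, n = 335, the terms are:
  ⌊335/5^1⌋ = ⌊335/5⌋ = 67
  ⌊335/5^2⌋ = ⌊335/25⌋ = 13
  ⌊335/5^3⌋ = ⌊335/125⌋ = 2
(the next term ⌊335/5^4⌋ = 0, terminating the sum). Summing: v_5(335!) = 67 + 13 + 2 = 82.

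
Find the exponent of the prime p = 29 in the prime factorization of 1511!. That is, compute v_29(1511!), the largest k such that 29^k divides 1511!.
v_29(1511!) = 53

Legendre's formula: v_p(n!) = Σ_{k ≥ 1} ⌊n / p^k⌋. For p = 29, n = 1511, the terms are:
  ⌊1511/29^1⌋ = ⌊1511/29⌋ = 52
  ⌊1511/29^2⌋ = ⌊1511/841⌋ = 1
(the next term ⌊1511/29^3⌋ = 0, terminating the sum). Summing: v_29(1511!) = 52 + 1 = 53.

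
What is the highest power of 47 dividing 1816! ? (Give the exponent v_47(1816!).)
v_47(1816!) = 38

Legendre's formula: v_p(n!) = Σ_{k ≥ 1} ⌊n / p^k⌋. For p = 47, n = 1816, the terms are:
  ⌊1816/47^1⌋ = ⌊1816/47⌋ = 38
(the next term ⌊1816/47^2⌋ = 0, terminating the sum). Summing: v_47(1816!) = 38 = 38.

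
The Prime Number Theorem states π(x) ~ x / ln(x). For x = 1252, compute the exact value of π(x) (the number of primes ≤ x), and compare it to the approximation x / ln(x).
π(1252) = 204;  x/ln(x) ≈ 175.53;  relative error ≈ 13.95%.

Directly count primes up to 1252: π(1252) = 204. The PNT approximation gives 1252/ln(1252) ≈ 1252/7.13250 ≈ 175.53. Relative error (π(x) − x/ln(x)) / π(x) ≈ 13.95%; the approximation is known to undercount slightly (Li(x) is a better estimate).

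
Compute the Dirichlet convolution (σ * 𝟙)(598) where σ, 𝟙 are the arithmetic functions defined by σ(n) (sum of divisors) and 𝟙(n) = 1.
(σ * 𝟙)(598) = 1500

Divisors of 598: [1, 2, 13, 23, 26, 46, 299, 598]. For each d | 598:
  d = 1: σ(1) · 𝟙(598/1) = 1 · 1 = 1
  d = 2: σ(2) · 𝟙(598/2) = 3 · 1 = 3
  d = 13: σ(13) · 𝟙(598/13) = 14 · 1 = 14
  d = 23: σ(23) · 𝟙(598/23) = 24 · 1 = 24
  d = 26: σ(26) · 𝟙(598/26) = 42 · 1 = 42
  d = 46: σ(46) · 𝟙(598/46) = 72 · 1 = 72
  d = 299: σ(299) · 𝟙(598/299) = 336 · 1 = 336
  d = 598: σ(598) · 𝟙(598/598) = 1008 · 1 = 1008
Summing: (σ * 𝟙)(598) = 1 + 3 + 14 + 24 + 42 + 72 + 336 + 1008 = 1500.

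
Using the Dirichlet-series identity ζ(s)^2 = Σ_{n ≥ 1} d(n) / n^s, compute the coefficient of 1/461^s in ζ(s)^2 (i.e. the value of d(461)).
d(461) = 2

ζ(s)^2 = (Σ 1/m^s)(Σ 1/k^s). The coefficient of 1/n^s in the product is the number of ordered pairs (m, k) with mk = n, which equals d(n). For n = 461, divisors are [1, 461], so d(461) = 2.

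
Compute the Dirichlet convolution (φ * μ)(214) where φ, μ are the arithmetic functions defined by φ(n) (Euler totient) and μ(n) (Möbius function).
(φ * μ)(214) = 0

Divisors of 214: [1, 2, 107, 214]. For each d | 214:
  d = 1: φ(1) · μ(214/1) = 1 · 1 = 1
  d = 2: φ(2) · μ(214/2) = 1 · -1 = -1
  d = 107: φ(107) · μ(214/107) = 106 · -1 = -106
  d = 214: φ(214) · μ(214/214) = 106 · 1 = 106
Summing: (φ * μ)(214) = 1 + -1 + -106 + 106 = 0.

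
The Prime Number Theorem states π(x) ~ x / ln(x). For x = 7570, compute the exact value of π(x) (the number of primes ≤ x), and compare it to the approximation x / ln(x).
π(7570) = 960;  x/ln(x) ≈ 847.52;  relative error ≈ 11.72%.

Directly count primes up to 7570: π(7570) = 960. The PNT approximation gives 7570/ln(7570) ≈ 7570/8.93195 ≈ 847.52. Relative error (π(x) − x/ln(x)) / π(x) ≈ 11.72%; the approximation is known to undercount slightly (Li(x) is a better estimate).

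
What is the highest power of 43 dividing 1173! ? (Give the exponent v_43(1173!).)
v_43(1173!) = 27

Legendre's formula: v_p(n!) = Σ_{k ≥ 1} ⌊n / p^k⌋. For p = 43, n = 1173, the terms are:
  ⌊1173/43^1⌋ = ⌊1173/43⌋ = 27
(the next term ⌊1173/43^2⌋ = 0, terminating the sum). Summing: v_43(1173!) = 27 = 27.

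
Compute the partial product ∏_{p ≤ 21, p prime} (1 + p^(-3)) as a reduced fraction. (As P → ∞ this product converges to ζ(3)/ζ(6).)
∏ = 223851228120576/189501362017825

The primes p ≤ 21 are [2, 3, 5, 7, 11, 13, 17, 19]. For each, (1 + 1/p^3) = (p^3 + 1)/p^3. Multiplying these fractions over p ∈ [2, 3, 5, 7, 11, 13, 17, 19] gives 223851228120576/189501362017825. (In the limit P → ∞ this tends to ζ(3)/ζ(6).)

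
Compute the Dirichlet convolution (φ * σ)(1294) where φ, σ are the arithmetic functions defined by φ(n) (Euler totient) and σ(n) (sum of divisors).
(φ * σ)(1294) = 5176

Divisors of 1294: [1, 2, 647, 1294]. For each d | 1294:
  d = 1: φ(1) · σ(1294/1) = 1 · 1944 = 1944
  d = 2: φ(2) · σ(1294/2) = 1 · 648 = 648
  d = 647: φ(647) · σ(1294/647) = 646 · 3 = 1938
  d = 1294: φ(1294) · σ(1294/1294) = 646 · 1 = 646
Summing: (φ * σ)(1294) = 1944 + 648 + 1938 + 646 = 5176.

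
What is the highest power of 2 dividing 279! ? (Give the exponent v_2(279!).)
v_2(279!) = 274

Legendre's formula: v_p(n!) = Σ_{k ≥ 1} ⌊n / p^k⌋. For p = 2, n = 279, the terms are:
  ⌊279/2^1⌋ = ⌊279/2⌋ = 139
  ⌊279/2^2⌋ = ⌊279/4⌋ = 69
  ⌊279/2^3⌋ = ⌊279/8⌋ = 34
  ⌊279/2^4⌋ = ⌊279/16⌋ = 17
  ⌊279/2^5⌋ = ⌊279/32⌋ = 8
  ⌊279/2^6⌋ = ⌊279/64⌋ = 4
  ⌊279/2^7⌋ = ⌊279/128⌋ = 2
  ⌊279/2^8⌋ = ⌊279/256⌋ = 1
(the next term ⌊279/2^9⌋ = 0, terminating the sum). Summing: v_2(279!) = 139 + 69 + 34 + 17 + 8 + 4 + 2 + 1 = 274.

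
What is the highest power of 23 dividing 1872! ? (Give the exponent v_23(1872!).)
v_23(1872!) = 84

Legendre's formula: v_p(n!) = Σ_{k ≥ 1} ⌊n / p^k⌋. For p = 23, n = 1872, the terms are:
  ⌊1872/23^1⌋ = ⌊1872/23⌋ = 81
  ⌊1872/23^2⌋ = ⌊1872/529⌋ = 3
(the next term ⌊1872/23^3⌋ = 0, terminating the sum). Summing: v_23(1872!) = 81 + 3 = 84.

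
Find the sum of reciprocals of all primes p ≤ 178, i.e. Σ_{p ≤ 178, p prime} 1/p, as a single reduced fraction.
Σ 1/p = 319420215161551700804173656907103406301944826032199624513259054823197/166589903787325219380851695350896256250980509594874862046961683989710

π(178) = 40, so the primes ≤ 178 are [2, 3, 5, 7, 11, 13, 17, 19, 23, 29, 31, 37, 41, 43, 47, 53, 59, 61, 67, 71, 73, 79, 83, 89, 97, 101, 103, 107, 109, 113, 127, 131, 137, 139, 149, 151, 157, 163, 167, 173]. Summing 1/p over these primes: 319420215161551700804173656907103406301944826032199624513259054823197/166589903787325219380851695350896256250980509594874862046961683989710 ≈ 1.9174. Mertens estimate ln ln(178) + 0.2615 ≈ 1.9066.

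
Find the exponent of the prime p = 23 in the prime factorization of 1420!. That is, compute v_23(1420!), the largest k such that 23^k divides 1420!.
v_23(1420!) = 63

Legendre's formula: v_p(n!) = Σ_{k ≥ 1} ⌊n / p^k⌋. For p = 23, n = 1420, the terms are:
  ⌊1420/23^1⌋ = ⌊1420/23⌋ = 61
  ⌊1420/23^2⌋ = ⌊1420/529⌋ = 2
(the next term ⌊1420/23^3⌋ = 0, terminating the sum). Summing: v_23(1420!) = 61 + 2 = 63.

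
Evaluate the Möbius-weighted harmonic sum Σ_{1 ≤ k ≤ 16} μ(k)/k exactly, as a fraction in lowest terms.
Σ μ(k)/k = 304/5005

Values of μ(k) for 1 ≤ k ≤ 16: μ(1) = 1, μ(2) = -1, μ(3) = -1, μ(5) = -1, μ(6) = 1, μ(7) = -1, μ(10) = 1, μ(11) = -1, μ(13) = -1, μ(14) = 1, μ(15) = 1, with μ = 0 on non-squarefree integers. Summing μ(k)/k for k where μ(k) ≠ 0 gives 304/5005 ≈ 0.0607. (PNT ⟺ this sum → 0 as n → ∞.)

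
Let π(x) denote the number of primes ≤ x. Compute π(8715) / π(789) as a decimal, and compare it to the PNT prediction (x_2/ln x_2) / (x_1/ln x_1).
π(8715)/π(789) = 1086/138 ≈ 7.8696;  PNT prediction ≈ 8.1213.

π(789) = 138 and π(8715) = 1086, so π(8715)/π(789) ≈ 7.8696. The PNT-predicted ratio is (8715/ln(8715)) / (789/ln(789)) ≈ 8.1213. The two agree to within a few percent, as expected.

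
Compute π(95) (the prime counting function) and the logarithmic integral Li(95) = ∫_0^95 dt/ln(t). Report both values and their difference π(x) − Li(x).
π(95) = 24;  Li(95) ≈ 29.03;  π(x) − Li(x) ≈ -5.03.

Direct count of primes ≤ 95 gives π(95) = 24. Numerical evaluation of the logarithmic integral gives Li(95) ≈ 29.03. The difference π(x) − Li(x) ≈ -5.03 is typically negative for small/moderate x (Li(x) overestimates), though Littlewood's theorem shows this sign changes infinitely often.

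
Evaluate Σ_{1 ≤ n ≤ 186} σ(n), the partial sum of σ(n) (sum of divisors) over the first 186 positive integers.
Σ_{n ≤ 186} σ(n) = 28558

Compute σ(n) for each 1 ≤ n ≤ 186: σ(1) = 1, σ(2) = 3, σ(3) = 4, σ(4) = 7, σ(5) = 6, σ(6) = 12, σ(7) = 8, σ(8) = 15, σ(9) = 13, σ(10) = 18, σ(11) = 12, σ(12) = 28, σ(13) = 14, σ(14) = 24, σ(15) = 24, σ(16) = 31, σ(17) = 18, σ(18) = 39, σ(19) = 20, σ(20) = 42, σ(21) = 32, σ(22) = 36, σ(23) = 24, σ(24) = 60, σ(25) = 31, σ(26) = 42, σ(27) = 40, σ(28) = 56, σ(29) = 30, σ(30) = 72, σ(31) = 32, σ(32) = 63, σ(33) = 48, σ(34) = 54, σ(35) = 48, σ(36) = 91, σ(37) = 38, σ(38) = 60, σ(39) = 56, σ(40) = 90, σ(41) = 42, σ(42) = 96, σ(43) = 44, σ(44) = 84, σ(45) = 78, σ(46) = 72, σ(47) = 48, σ(48) = 124, σ(49) = 57, σ(50) = 93, σ(51) = 72, σ(52) = 98, σ(53) = 54, σ(54) = 120, σ(55) = 72, σ(56) = 120, σ(57) = 80, σ(58) = 90, σ(59) = 60, σ(60) = 168, σ(61) = 62, σ(62) = 96, σ(63) = 104, σ(64) = 127, σ(65) = 84, σ(66) = 144, σ(67) = 68, σ(68) = 126, σ(69) = 96, σ(70) = 144, σ(71) = 72, σ(72) = 195, σ(73) = 74, σ(74) = 114, σ(75) = 124, σ(76) = 140, σ(77) = 96, σ(78) = 168, σ(79) = 80, σ(80) = 186, σ(81) = 121, σ(82) = 126, σ(83) = 84, σ(84) = 224, σ(85) = 108, σ(86) = 132, σ(87) = 120, σ(88) = 180, σ(89) = 90, σ(90) = 234, σ(91) = 112, σ(92) = 168, σ(93) = 128, σ(94) = 144, σ(95) = 120, σ(96) = 252, σ(97) = 98, σ(98) = 171, σ(99) = 156, σ(100) = 217, σ(101) = 102, σ(102) = 216, σ(103) = 104, σ(104) = 210, σ(105) = 192, σ(106) = 162, σ(107) = 108, σ(108) = 280, σ(109) = 110, σ(110) = 216, σ(111) = 152, σ(112) = 248, σ(113) = 114, σ(114) = 240, σ(115) = 144, σ(116) = 210, σ(117) = 182, σ(118) = 180, σ(119) = 144, σ(120) = 360, σ(121) = 133, σ(122) = 186, σ(123) = 168, σ(124) = 224, σ(125) = 156, σ(126) = 312, σ(127) = 128, σ(128) = 255, σ(129) = 176, σ(130) = 252, σ(131) = 132, σ(132) = 336, σ(133) = 160, σ(134) = 204, σ(135) = 240, σ(136) = 270, σ(137) = 138, σ(138) = 288, σ(139) = 140, σ(140) = 336, σ(141) = 192, σ(142) = 216, σ(143) = 168, σ(144) = 403, σ(145) = 180, σ(146) = 222, σ(147) = 228, σ(148) = 266, σ(149) = 150, σ(150) = 372, σ(151) = 152, σ(152) = 300, σ(153) = 234, σ(154) = 288, σ(155) = 192, σ(156) = 392, σ(157) = 158, σ(158) = 240, σ(159) = 216, σ(160) = 378, σ(161) = 192, σ(162) = 363, σ(163) = 164, σ(164) = 294, σ(165) = 288, σ(166) = 252, σ(167) = 168, σ(168) = 480, σ(169) = 183, σ(170) = 324, σ(171) = 260, σ(172) = 308, σ(173) = 174, σ(174) = 360, σ(175) = 248, σ(176) = 372, σ(177) = 240, σ(178) = 270, σ(179) = 180, σ(180) = 546, σ(181) = 182, σ(182) = 336, σ(183) = 248, σ(184) = 360, σ(185) = 228, σ(186) = 384. Summing all 186 values: 28558. (Average order: Σ_{n ≤ x} σ(n) ~ (π²/12) x². For x = 186, (π²/12)·186² ≈ 28454.07.)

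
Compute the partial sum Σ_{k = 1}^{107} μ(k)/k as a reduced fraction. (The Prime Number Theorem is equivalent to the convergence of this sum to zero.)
Σ μ(k)/k = -471587355397623908340013564541943736683/61104193276071414630466614650954086866535

Values of μ(k) for 1 ≤ k ≤ 107: μ(1) = 1, μ(2) = -1, μ(3) = -1, μ(5) = -1, μ(6) = 1, μ(7) = -1, μ(10) = 1, μ(11) = -1, μ(13) = -1, μ(14) = 1, μ(15) = 1, μ(17) = -1, μ(19) = -1, μ(21) = 1, μ(22) = 1, μ(23) = -1, μ(26) = 1, μ(29) = -1, μ(30) = -1, μ(31) = -1, μ(33) = 1, μ(34) = 1, μ(35) = 1, μ(37) = -1, μ(38) = 1, μ(39) = 1, μ(41) = -1, μ(42) = -1, μ(43) = -1, μ(46) = 1, μ(47) = -1, μ(51) = 1, μ(53) = -1, μ(55) = 1, μ(57) = 1, μ(58) = 1, μ(59) = -1, μ(61) = -1, μ(62) = 1, μ(65) = 1, μ(66) = -1, μ(67) = -1, μ(69) = 1, μ(70) = -1, μ(71) = -1, μ(73) = -1, μ(74) = 1, μ(77) = 1, μ(78) = -1, μ(79) = -1, μ(82) = 1, μ(83) = -1, μ(85) = 1, μ(86) = 1, μ(87) = 1, μ(89) = -1, μ(91) = 1, μ(93) = 1, μ(94) = 1, μ(95) = 1, μ(97) = -1, μ(101) = -1, μ(102) = -1, μ(103) = -1, μ(105) = -1, μ(106) = 1, μ(107) = -1, with μ = 0 on non-squarefree integers. Summing μ(k)/k for k where μ(k) ≠ 0 gives -471587355397623908340013564541943736683/61104193276071414630466614650954086866535 ≈ -0.0077. (PNT ⟺ this sum → 0 as n → ∞.)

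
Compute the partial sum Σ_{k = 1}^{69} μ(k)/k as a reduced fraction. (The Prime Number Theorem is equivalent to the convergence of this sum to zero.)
Σ μ(k)/k = 62016792506357023374451/3929160775540133527939545

Values of μ(k) for 1 ≤ k ≤ 69: μ(1) = 1, μ(2) = -1, μ(3) = -1, μ(5) = -1, μ(6) = 1, μ(7) = -1, μ(10) = 1, μ(11) = -1, μ(13) = -1, μ(14) = 1, μ(15) = 1, μ(17) = -1, μ(19) = -1, μ(21) = 1, μ(22) = 1, μ(23) = -1, μ(26) = 1, μ(29) = -1, μ(30) = -1, μ(31) = -1, μ(33) = 1, μ(34) = 1, μ(35) = 1, μ(37) = -1, μ(38) = 1, μ(39) = 1, μ(41) = -1, μ(42) = -1, μ(43) = -1, μ(46) = 1, μ(47) = -1, μ(51) = 1, μ(53) = -1, μ(55) = 1, μ(57) = 1, μ(58) = 1, μ(59) = -1, μ(61) = -1, μ(62) = 1, μ(65) = 1, μ(66) = -1, μ(67) = -1, μ(69) = 1, with μ = 0 on non-squarefree integers. Summing μ(k)/k for k where μ(k) ≠ 0 gives 62016792506357023374451/3929160775540133527939545 ≈ 0.0158. (PNT ⟺ this sum → 0 as n → ∞.)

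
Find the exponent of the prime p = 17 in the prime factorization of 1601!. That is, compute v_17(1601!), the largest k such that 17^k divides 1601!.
v_17(1601!) = 99

Legendre's formula: v_p(n!) = Σ_{k ≥ 1} ⌊n / p^k⌋. For p = 17, n = 1601, the terms are:
  ⌊1601/17^1⌋ = ⌊1601/17⌋ = 94
  ⌊1601/17^2⌋ = ⌊1601/289⌋ = 5
(the next term ⌊1601/17^3⌋ = 0, terminating the sum). Summing: v_17(1601!) = 94 + 5 = 99.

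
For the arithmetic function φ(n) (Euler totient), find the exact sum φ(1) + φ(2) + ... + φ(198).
Σ_{n ≤ 198} φ(n) = 11954

Compute φ(n) for each 1 ≤ n ≤ 198: φ(1) = 1, φ(2) = 1, φ(3) = 2, φ(4) = 2, φ(5) = 4, φ(6) = 2, φ(7) = 6, φ(8) = 4, φ(9) = 6, φ(10) = 4, φ(11) = 10, φ(12) = 4, φ(13) = 12, φ(14) = 6, φ(15) = 8, φ(16) = 8, φ(17) = 16, φ(18) = 6, φ(19) = 18, φ(20) = 8, φ(21) = 12, φ(22) = 10, φ(23) = 22, φ(24) = 8, φ(25) = 20, φ(26) = 12, φ(27) = 18, φ(28) = 12, φ(29) = 28, φ(30) = 8, φ(31) = 30, φ(32) = 16, φ(33) = 20, φ(34) = 16, φ(35) = 24, φ(36) = 12, φ(37) = 36, φ(38) = 18, φ(39) = 24, φ(40) = 16, φ(41) = 40, φ(42) = 12, φ(43) = 42, φ(44) = 20, φ(45) = 24, φ(46) = 22, φ(47) = 46, φ(48) = 16, φ(49) = 42, φ(50) = 20, φ(51) = 32, φ(52) = 24, φ(53) = 52, φ(54) = 18, φ(55) = 40, φ(56) = 24, φ(57) = 36, φ(58) = 28, φ(59) = 58, φ(60) = 16, φ(61) = 60, φ(62) = 30, φ(63) = 36, φ(64) = 32, φ(65) = 48, φ(66) = 20, φ(67) = 66, φ(68) = 32, φ(69) = 44, φ(70) = 24, φ(71) = 70, φ(72) = 24, φ(73) = 72, φ(74) = 36, φ(75) = 40, φ(76) = 36, φ(77) = 60, φ(78) = 24, φ(79) = 78, φ(80) = 32, φ(81) = 54, φ(82) = 40, φ(83) = 82, φ(84) = 24, φ(85) = 64, φ(86) = 42, φ(87) = 56, φ(88) = 40, φ(89) = 88, φ(90) = 24, φ(91) = 72, φ(92) = 44, φ(93) = 60, φ(94) = 46, φ(95) = 72, φ(96) = 32, φ(97) = 96, φ(98) = 42, φ(99) = 60, φ(100) = 40, φ(101) = 100, φ(102) = 32, φ(103) = 102, φ(104) = 48, φ(105) = 48, φ(106) = 52, φ(107) = 106, φ(108) = 36, φ(109) = 108, φ(110) = 40, φ(111) = 72, φ(112) = 48, φ(113) = 112, φ(114) = 36, φ(115) = 88, φ(116) = 56, φ(117) = 72, φ(118) = 58, φ(119) = 96, φ(120) = 32, φ(121) = 110, φ(122) = 60, φ(123) = 80, φ(124) = 60, φ(125) = 100, φ(126) = 36, φ(127) = 126, φ(128) = 64, φ(129) = 84, φ(130) = 48, φ(131) = 130, φ(132) = 40, φ(133) = 108, φ(134) = 66, φ(135) = 72, φ(136) = 64, φ(137) = 136, φ(138) = 44, φ(139) = 138, φ(140) = 48, φ(141) = 92, φ(142) = 70, φ(143) = 120, φ(144) = 48, φ(145) = 112, φ(146) = 72, φ(147) = 84, φ(148) = 72, φ(149) = 148, φ(150) = 40, φ(151) = 150, φ(152) = 72, φ(153) = 96, φ(154) = 60, φ(155) = 120, φ(156) = 48, φ(157) = 156, φ(158) = 78, φ(159) = 104, φ(160) = 64, φ(161) = 132, φ(162) = 54, φ(163) = 162, φ(164) = 80, φ(165) = 80, φ(166) = 82, φ(167) = 166, φ(168) = 48, φ(169) = 156, φ(170) = 64, φ(171) = 108, φ(172) = 84, φ(173) = 172, φ(174) = 56, φ(175) = 120, φ(176) = 80, φ(177) = 116, φ(178) = 88, φ(179) = 178, φ(180) = 48, φ(181) = 180, φ(182) = 72, φ(183) = 120, φ(184) = 88, φ(185) = 144, φ(186) = 60, φ(187) = 160, φ(188) = 92, φ(189) = 108, φ(190) = 72, φ(191) = 190, φ(192) = 64, φ(193) = 192, φ(194) = 96, φ(195) = 96, φ(196) = 84, φ(197) = 196, φ(198) = 60. Summing all 198 values: 11954. (Average order: Σ_{n ≤ x} φ(n) ~ (3/π²) x². For x = 198, (3/π²)·198² ≈ 11916.59.)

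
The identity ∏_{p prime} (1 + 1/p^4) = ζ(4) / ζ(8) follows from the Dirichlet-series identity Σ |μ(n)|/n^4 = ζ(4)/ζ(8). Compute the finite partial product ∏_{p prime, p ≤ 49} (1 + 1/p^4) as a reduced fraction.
∏ = 47811026860845170938198805915402199301066734558460286583378224128/44354583229145063659978971326989541656878007876738536067589135625

The primes p ≤ 49 are [2, 3, 5, 7, 11, 13, 17, 19, 23, 29, 31, 37, 41, 43, 47]. For each, (1 + 1/p^4) = (p^4 + 1)/p^4. Multiplying these fractions over p ∈ [2, 3, 5, 7, 11, 13, 17, 19, 23, 29, 31, 37, 41, 43, 47] gives 47811026860845170938198805915402199301066734558460286583378224128/44354583229145063659978971326989541656878007876738536067589135625. (In the limit P → ∞ this tends to ζ(4)/ζ(8).)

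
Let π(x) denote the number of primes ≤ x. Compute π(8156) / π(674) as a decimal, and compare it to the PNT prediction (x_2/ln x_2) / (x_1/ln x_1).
π(8156)/π(674) = 1023/122 ≈ 8.3852;  PNT prediction ≈ 8.7510.

π(674) = 122 and π(8156) = 1023, so π(8156)/π(674) ≈ 8.3852. The PNT-predicted ratio is (8156/ln(8156)) / (674/ln(674)) ≈ 8.7510. The two agree to within a few percent, as expected.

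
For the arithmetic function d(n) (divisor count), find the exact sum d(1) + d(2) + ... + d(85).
Σ_{n ≤ 85} d(n) = 395

Compute d(n) for each 1 ≤ n ≤ 85: d(1) = 1, d(2) = 2, d(3) = 2, d(4) = 3, d(5) = 2, d(6) = 4, d(7) = 2, d(8) = 4, d(9) = 3, d(10) = 4, d(11) = 2, d(12) = 6, d(13) = 2, d(14) = 4, d(15) = 4, d(16) = 5, d(17) = 2, d(18) = 6, d(19) = 2, d(20) = 6, d(21) = 4, d(22) = 4, d(23) = 2, d(24) = 8, d(25) = 3, d(26) = 4, d(27) = 4, d(28) = 6, d(29) = 2, d(30) = 8, d(31) = 2, d(32) = 6, d(33) = 4, d(34) = 4, d(35) = 4, d(36) = 9, d(37) = 2, d(38) = 4, d(39) = 4, d(40) = 8, d(41) = 2, d(42) = 8, d(43) = 2, d(44) = 6, d(45) = 6, d(46) = 4, d(47) = 2, d(48) = 10, d(49) = 3, d(50) = 6, d(51) = 4, d(52) = 6, d(53) = 2, d(54) = 8, d(55) = 4, d(56) = 8, d(57) = 4, d(58) = 4, d(59) = 2, d(60) = 12, d(61) = 2, d(62) = 4, d(63) = 6, d(64) = 7, d(65) = 4, d(66) = 8, d(67) = 2, d(68) = 6, d(69) = 4, d(70) = 8, d(71) = 2, d(72) = 12, d(73) = 2, d(74) = 4, d(75) = 6, d(76) = 6, d(77) = 4, d(78) = 8, d(79) = 2, d(80) = 10, d(81) = 5, d(82) = 4, d(83) = 2, d(84) = 12, d(85) = 4. Summing all 85 values: 395. (Dirichlet's divisor formula: Σ_{n ≤ x} d(n) = x ln(x) + (2γ − 1) x + O(√x). For x = 85, the asymptotic estimate is ≈ 390.75.)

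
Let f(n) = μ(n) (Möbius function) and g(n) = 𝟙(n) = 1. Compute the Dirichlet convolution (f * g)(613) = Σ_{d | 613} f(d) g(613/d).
(μ * 𝟙)(613) = 0

Divisors of 613: [1, 613]. For each d | 613:
  d = 1: μ(1) · 𝟙(613/1) = 1 · 1 = 1
  d = 613: μ(613) · 𝟙(613/613) = -1 · 1 = -1
Summing: (μ * 𝟙)(613) = 1 + -1 = 0.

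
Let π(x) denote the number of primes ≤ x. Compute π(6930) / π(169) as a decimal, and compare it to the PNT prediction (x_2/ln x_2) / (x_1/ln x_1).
π(6930)/π(169) = 890/39 ≈ 22.8205;  PNT prediction ≈ 23.7862.

π(169) = 39 and π(6930) = 890, so π(6930)/π(169) ≈ 22.8205. The PNT-predicted ratio is (6930/ln(6930)) / (169/ln(169)) ≈ 23.7862. The two agree to within a few percent, as expected.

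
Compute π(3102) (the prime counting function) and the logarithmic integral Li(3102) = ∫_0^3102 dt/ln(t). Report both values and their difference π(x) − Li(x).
π(3102) = 442;  Li(3102) ≈ 455.47;  π(x) − Li(x) ≈ -13.47.

Direct count of primes ≤ 3102 gives π(3102) = 442. Numerical evaluation of the logarithmic integral gives Li(3102) ≈ 455.47. The difference π(x) − Li(x) ≈ -13.47 is typically negative for small/moderate x (Li(x) overestimates), though Littlewood's theorem shows this sign changes infinitely often.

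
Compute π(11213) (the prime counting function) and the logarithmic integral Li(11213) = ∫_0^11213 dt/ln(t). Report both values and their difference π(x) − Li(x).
π(11213) = 1357;  Li(11213) ≈ 1377.01;  π(x) − Li(x) ≈ -20.01.

Direct count of primes ≤ 11213 gives π(11213) = 1357. Numerical evaluation of the logarithmic integral gives Li(11213) ≈ 1377.01. The difference π(x) − Li(x) ≈ -20.01 is typically negative for small/moderate x (Li(x) overestimates), though Littlewood's theorem shows this sign changes infinitely often.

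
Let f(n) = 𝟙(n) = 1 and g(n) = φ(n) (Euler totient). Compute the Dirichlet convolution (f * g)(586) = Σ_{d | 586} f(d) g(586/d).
(𝟙 * φ)(586) = 586

Divisors of 586: [1, 2, 293, 586]. For each d | 586:
  d = 1: 𝟙(1) · φ(586/1) = 1 · 292 = 292
  d = 2: 𝟙(2) · φ(586/2) = 1 · 292 = 292
  d = 293: 𝟙(293) · φ(586/293) = 1 · 1 = 1
  d = 586: 𝟙(586) · φ(586/586) = 1 · 1 = 1
Summing: (𝟙 * φ)(586) = 292 + 292 + 1 + 1 = 586.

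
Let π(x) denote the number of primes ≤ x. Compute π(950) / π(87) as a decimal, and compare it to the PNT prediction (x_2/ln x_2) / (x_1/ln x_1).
π(950)/π(87) = 161/23 ≈ 7.0000;  PNT prediction ≈ 7.1124.

π(87) = 23 and π(950) = 161, so π(950)/π(87) ≈ 7.0000. The PNT-predicted ratio is (950/ln(950)) / (87/ln(87)) ≈ 7.1124. The two agree to within a few percent, as expected.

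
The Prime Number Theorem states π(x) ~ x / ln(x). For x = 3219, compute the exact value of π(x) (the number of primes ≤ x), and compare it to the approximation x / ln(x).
π(3219) = 455;  x/ln(x) ≈ 398.55;  relative error ≈ 12.41%.

Directly count primes up to 3219: π(3219) = 455. The PNT approximation gives 3219/ln(3219) ≈ 3219/8.07683 ≈ 398.55. Relative error (π(x) − x/ln(x)) / π(x) ≈ 12.41%; the approximation is known to undercount slightly (Li(x) is a better estimate).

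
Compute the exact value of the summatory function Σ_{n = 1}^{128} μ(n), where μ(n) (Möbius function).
Σ_{n ≤ 128} μ(n) = -2

Compute μ(n) for each 1 ≤ n ≤ 128: μ(1) = 1, μ(2) = -1, μ(3) = -1, μ(4) = 0, μ(5) = -1, μ(6) = 1, μ(7) = -1, μ(8) = 0, μ(9) = 0, μ(10) = 1, μ(11) = -1, μ(12) = 0, μ(13) = -1, μ(14) = 1, μ(15) = 1, μ(16) = 0, μ(17) = -1, μ(18) = 0, μ(19) = -1, μ(20) = 0, μ(21) = 1, μ(22) = 1, μ(23) = -1, μ(24) = 0, μ(25) = 0, μ(26) = 1, μ(27) = 0, μ(28) = 0, μ(29) = -1, μ(30) = -1, μ(31) = -1, μ(32) = 0, μ(33) = 1, μ(34) = 1, μ(35) = 1, μ(36) = 0, μ(37) = -1, μ(38) = 1, μ(39) = 1, μ(40) = 0, μ(41) = -1, μ(42) = -1, μ(43) = -1, μ(44) = 0, μ(45) = 0, μ(46) = 1, μ(47) = -1, μ(48) = 0, μ(49) = 0, μ(50) = 0, μ(51) = 1, μ(52) = 0, μ(53) = -1, μ(54) = 0, μ(55) = 1, μ(56) = 0, μ(57) = 1, μ(58) = 1, μ(59) = -1, μ(60) = 0, μ(61) = -1, μ(62) = 1, μ(63) = 0, μ(64) = 0, μ(65) = 1, μ(66) = -1, μ(67) = -1, μ(68) = 0, μ(69) = 1, μ(70) = -1, μ(71) = -1, μ(72) = 0, μ(73) = -1, μ(74) = 1, μ(75) = 0, μ(76) = 0, μ(77) = 1, μ(78) = -1, μ(79) = -1, μ(80) = 0, μ(81) = 0, μ(82) = 1, μ(83) = -1, μ(84) = 0, μ(85) = 1, μ(86) = 1, μ(87) = 1, μ(88) = 0, μ(89) = -1, μ(90) = 0, μ(91) = 1, μ(92) = 0, μ(93) = 1, μ(94) = 1, μ(95) = 1, μ(96) = 0, μ(97) = -1, μ(98) = 0, μ(99) = 0, μ(100) = 0, μ(101) = -1, μ(102) = -1, μ(103) = -1, μ(104) = 0, μ(105) = -1, μ(106) = 1, μ(107) = -1, μ(108) = 0, μ(109) = -1, μ(110) = -1, μ(111) = 1, μ(112) = 0, μ(113) = -1, μ(114) = -1, μ(115) = 1, μ(116) = 0, μ(117) = 0, μ(118) = 1, μ(119) = 1, μ(120) = 0, μ(121) = 0, μ(122) = 1, μ(123) = 1, μ(124) = 0, μ(125) = 0, μ(126) = 0, μ(127) = -1, μ(128) = 0. Summing all 128 values: -2. (Mertens function M(x) = Σ_{n ≤ x} μ(n); on average M(x) should be small (PNT ⟺ M(x) = o(x)).)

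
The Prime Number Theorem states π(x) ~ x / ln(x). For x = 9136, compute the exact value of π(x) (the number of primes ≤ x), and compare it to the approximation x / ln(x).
π(9136) = 1132;  x/ln(x) ≈ 1001.76;  relative error ≈ 11.51%.

Directly count primes up to 9136: π(9136) = 1132. The PNT approximation gives 9136/ln(9136) ≈ 9136/9.11998 ≈ 1001.76. Relative error (π(x) − x/ln(x)) / π(x) ≈ 11.51%; the approximation is known to undercount slightly (Li(x) is a better estimate).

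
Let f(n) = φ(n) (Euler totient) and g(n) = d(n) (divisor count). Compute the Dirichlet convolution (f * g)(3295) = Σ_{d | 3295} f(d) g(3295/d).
(φ * d)(3295) = 3960

Divisors of 3295: [1, 5, 659, 3295]. For each d | 3295:
  d = 1: φ(1) · d(3295/1) = 1 · 4 = 4
  d = 5: φ(5) · d(3295/5) = 4 · 2 = 8
  d = 659: φ(659) · d(3295/659) = 658 · 2 = 1316
  d = 3295: φ(3295) · d(3295/3295) = 2632 · 1 = 2632
Summing: (φ * d)(3295) = 4 + 8 + 1316 + 2632 = 3960.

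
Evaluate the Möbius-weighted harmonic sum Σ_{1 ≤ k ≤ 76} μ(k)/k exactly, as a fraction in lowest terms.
Σ μ(k)/k = -7431196043498463691814948/581852579989271773580304621

Values of μ(k) for 1 ≤ k ≤ 76: μ(1) = 1, μ(2) = -1, μ(3) = -1, μ(5) = -1, μ(6) = 1, μ(7) = -1, μ(10) = 1, μ(11) = -1, μ(13) = -1, μ(14) = 1, μ(15) = 1, μ(17) = -1, μ(19) = -1, μ(21) = 1, μ(22) = 1, μ(23) = -1, μ(26) = 1, μ(29) = -1, μ(30) = -1, μ(31) = -1, μ(33) = 1, μ(34) = 1, μ(35) = 1, μ(37) = -1, μ(38) = 1, μ(39) = 1, μ(41) = -1, μ(42) = -1, μ(43) = -1, μ(46) = 1, μ(47) = -1, μ(51) = 1, μ(53) = -1, μ(55) = 1, μ(57) = 1, μ(58) = 1, μ(59) = -1, μ(61) = -1, μ(62) = 1, μ(65) = 1, μ(66) = -1, μ(67) = -1, μ(69) = 1, μ(70) = -1, μ(71) = -1, μ(73) = -1, μ(74) = 1, with μ = 0 on non-squarefree integers. Summing μ(k)/k for k where μ(k) ≠ 0 gives -7431196043498463691814948/581852579989271773580304621 ≈ -0.0128. (PNT ⟺ this sum → 0 as n → ∞.)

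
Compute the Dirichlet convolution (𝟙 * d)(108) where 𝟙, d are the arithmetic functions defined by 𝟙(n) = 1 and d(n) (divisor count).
(𝟙 * d)(108) = 60

Divisors of 108: [1, 2, 3, 4, 6, 9, 12, 18, 27, 36, 54, 108]. For each d | 108:
  d = 1: 𝟙(1) · d(108/1) = 1 · 12 = 12
  d = 2: 𝟙(2) · d(108/2) = 1 · 8 = 8
  d = 3: 𝟙(3) · d(108/3) = 1 · 9 = 9
  d = 4: 𝟙(4) · d(108/4) = 1 · 4 = 4
  d = 6: 𝟙(6) · d(108/6) = 1 · 6 = 6
  d = 9: 𝟙(9) · d(108/9) = 1 · 6 = 6
  d = 12: 𝟙(12) · d(108/12) = 1 · 3 = 3
  d = 18: 𝟙(18) · d(108/18) = 1 · 4 = 4
  d = 27: 𝟙(27) · d(108/27) = 1 · 3 = 3
  d = 36: 𝟙(36) · d(108/36) = 1 · 2 = 2
  d = 54: 𝟙(54) · d(108/54) = 1 · 2 = 2
  d = 108: 𝟙(108) · d(108/108) = 1 · 1 = 1
Summing: (𝟙 * d)(108) = 12 + 8 + 9 + 4 + 6 + 6 + 3 + 4 + 3 + 2 + 2 + 1 = 60.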